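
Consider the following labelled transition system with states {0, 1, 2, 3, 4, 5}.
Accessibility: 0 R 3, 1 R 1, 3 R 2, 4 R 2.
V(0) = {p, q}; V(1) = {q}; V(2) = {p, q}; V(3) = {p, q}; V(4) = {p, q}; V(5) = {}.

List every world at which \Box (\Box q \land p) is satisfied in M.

0, 2, 3, 4, 5

Let φ = \Box (\Box q \land p). Evaluate φ at each world:
  0 (successors {3}): φ is true.
  1 (successors {1}): φ is false.
  2 (successors ∅): φ is true.
  3 (successors {2}): φ is true.
  4 (successors {2}): φ is true.
  5 (successors ∅): φ is true.
For instance, at 1:
  At 1: \Box (\Box q \land p) requires \Box q \land p at every successor {1}.
    \Box q \land p fails at 1, so \Box (\Box q \land p) is false at 1.
      At 1: \Box q is true, p is false, so \Box q \land p is false.
Satisfying worlds: {0, 2, 3, 4, 5}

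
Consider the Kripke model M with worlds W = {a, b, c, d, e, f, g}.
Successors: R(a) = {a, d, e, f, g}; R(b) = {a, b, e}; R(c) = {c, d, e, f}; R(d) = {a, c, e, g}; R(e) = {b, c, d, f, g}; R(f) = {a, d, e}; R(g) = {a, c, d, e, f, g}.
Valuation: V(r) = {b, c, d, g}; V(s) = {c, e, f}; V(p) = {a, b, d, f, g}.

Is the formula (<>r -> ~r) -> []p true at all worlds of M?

No

Let φ = (<>r -> ~r) -> []p. Evaluate φ at each world:
  a (successors {a, d, e, f, g}): φ is false.
  b (successors {a, b, e}): φ is true.
  c (successors {c, d, e, f}): φ is true.
  d (successors {a, c, e, g}): φ is true.
  e (successors {b, c, d, f, g}): φ is false.
  f (successors {a, d, e}): φ is false.
  g (successors {a, c, d, e, f, g}): φ is true.
Detail at a (counterexample):
  At a: <>r -> ~r is true, []p is false, so (<>r -> ~r) -> []p is false.
    At a: <>r is true, ~r is true, so <>r -> ~r is true.
      At a: <>r requires r at some successor in {a, d, e, f, g}.
        r holds at d, so <>r is true at a.
    At a: []p requires p at every successor {a, d, e, f, g}.
      p fails at e, so []p is false at a.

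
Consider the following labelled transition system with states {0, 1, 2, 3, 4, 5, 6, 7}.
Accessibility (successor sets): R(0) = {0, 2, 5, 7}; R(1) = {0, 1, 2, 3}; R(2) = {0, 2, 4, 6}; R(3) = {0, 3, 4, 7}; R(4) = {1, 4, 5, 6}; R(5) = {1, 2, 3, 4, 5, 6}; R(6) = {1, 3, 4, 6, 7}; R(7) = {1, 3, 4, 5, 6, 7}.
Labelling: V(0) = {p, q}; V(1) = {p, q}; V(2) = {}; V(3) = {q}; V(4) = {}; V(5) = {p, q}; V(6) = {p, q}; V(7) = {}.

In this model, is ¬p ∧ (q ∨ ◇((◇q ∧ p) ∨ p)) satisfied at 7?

At 7: ¬p is true, q ∨ ◇((◇q ∧ p) ∨ p) is true, so ¬p ∧ (q ∨ ◇((◇q ∧ p) ∨ p)) is true.
  At 7: q is false, ◇((◇q ∧ p) ∨ p) is true, so q ∨ ◇((◇q ∧ p) ∨ p) is true.
    At 7: ◇((◇q ∧ p) ∨ p) requires (◇q ∧ p) ∨ p at some successor in {1, 3, 4, 5, 6, 7}.
      (◇q ∧ p) ∨ p holds at 1, so ◇((◇q ∧ p) ∨ p) is true at 7.

Yes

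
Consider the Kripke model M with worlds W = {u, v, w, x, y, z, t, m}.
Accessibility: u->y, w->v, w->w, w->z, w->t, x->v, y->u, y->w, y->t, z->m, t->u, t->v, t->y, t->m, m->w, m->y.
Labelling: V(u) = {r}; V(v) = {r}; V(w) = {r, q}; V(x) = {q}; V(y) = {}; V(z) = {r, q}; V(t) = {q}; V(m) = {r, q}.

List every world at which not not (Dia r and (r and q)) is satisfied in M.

w, z, m

Recall that Dia ψ holds at a world iff ψ holds at some accessible world.
Let φ = not not (Dia r and (r and q)). Evaluate φ at each world:
  u (successors {y}): φ is false.
  v (successors ∅): φ is false.
  w (successors {v, w, z, t}): φ is true.
  x (successors {v}): φ is false.
  y (successors {u, w, t}): φ is false.
  z (successors {m}): φ is true.
  t (successors {u, v, y, m}): φ is false.
  m (successors {w, y}): φ is true.
For instance, at u:
  At u: not (Dia r and (r and q)) is true, so not not (Dia r and (r and q)) is false.
    At u: Dia r and (r and q) is false, so not (Dia r and (r and q)) is true.
      At u: Dia r is false, r and q is false, so Dia r and (r and q) is false.
Satisfying worlds: {w, z, m}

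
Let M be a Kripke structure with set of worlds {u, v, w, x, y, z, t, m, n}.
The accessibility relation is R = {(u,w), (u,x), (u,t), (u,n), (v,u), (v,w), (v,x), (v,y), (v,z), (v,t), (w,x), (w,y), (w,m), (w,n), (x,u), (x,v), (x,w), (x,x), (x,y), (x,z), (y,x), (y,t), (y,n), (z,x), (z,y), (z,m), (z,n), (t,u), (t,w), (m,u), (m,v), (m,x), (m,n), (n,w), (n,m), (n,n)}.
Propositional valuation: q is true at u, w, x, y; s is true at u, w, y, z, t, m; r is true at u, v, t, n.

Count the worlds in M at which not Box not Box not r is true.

0

Recall that Box ψ holds at a world iff ψ holds at every accessible world, and Dia ψ holds iff ψ holds at some accessible world.
Let φ = not Box not Box not r. Evaluate φ at each world:
  u (successors {w, x, t, n}): φ is false.
  v (successors {u, w, x, y, z, t}): φ is false.
  w (successors {x, y, m, n}): φ is false.
  x (successors {u, v, w, x, y, z}): φ is false.
  y (successors {x, t, n}): φ is false.
  z (successors {x, y, m, n}): φ is false.
  t (successors {u, w}): φ is false.
  m (successors {u, v, x, n}): φ is false.
  n (successors {w, m, n}): φ is false.
For instance, at y:
  At y: Box not Box not r is true, so not Box not Box not r is false.
    At y: Box not Box not r requires not Box not r at every successor {x, t, n}.
      At x: not Box not r is true.
      At t: not Box not r is true.
      At n: not Box not r is true.
    So Box not Box not r is true at y.
Satisfying worlds: none.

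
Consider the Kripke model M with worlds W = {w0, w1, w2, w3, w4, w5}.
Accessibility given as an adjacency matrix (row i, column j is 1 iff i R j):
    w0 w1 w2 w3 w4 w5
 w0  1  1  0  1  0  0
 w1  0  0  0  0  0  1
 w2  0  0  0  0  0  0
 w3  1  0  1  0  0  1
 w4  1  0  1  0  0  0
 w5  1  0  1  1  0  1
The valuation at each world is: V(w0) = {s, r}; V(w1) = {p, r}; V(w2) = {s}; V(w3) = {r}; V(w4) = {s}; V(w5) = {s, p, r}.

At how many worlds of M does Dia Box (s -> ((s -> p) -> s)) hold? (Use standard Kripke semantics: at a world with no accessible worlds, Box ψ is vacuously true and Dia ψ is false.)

Let φ = Dia Box (s -> ((s -> p) -> s)). Evaluate φ at each world:
  w0 (successors {w0, w1, w3}): φ is true.
  w1 (successors {w5}): φ is true.
  w2 (successors ∅): φ is false.
  w3 (successors {w0, w2, w5}): φ is true.
  w4 (successors {w0, w2}): φ is true.
  w5 (successors {w0, w2, w3, w5}): φ is true.
For instance, at w0:
  At w0: Dia Box (s -> ((s -> p) -> s)) requires Box (s -> ((s -> p) -> s)) at some successor in {w0, w1, w3}.
    Box (s -> ((s -> p) -> s)) holds at w0, so Dia Box (s -> ((s -> p) -> s)) is true at w0.
      At w0: Box (s -> ((s -> p) -> s)) requires s -> ((s -> p) -> s) at every successor {w0, w1, w3}.
        At w0: s -> ((s -> p) -> s) is true.
        At w1: s -> ((s -> p) -> s) is true.
        At w3: s -> ((s -> p) -> s) is true.
      So Box (s -> ((s -> p) -> s)) is true at w0.
Satisfying worlds: {w0, w1, w3, w4, w5}

5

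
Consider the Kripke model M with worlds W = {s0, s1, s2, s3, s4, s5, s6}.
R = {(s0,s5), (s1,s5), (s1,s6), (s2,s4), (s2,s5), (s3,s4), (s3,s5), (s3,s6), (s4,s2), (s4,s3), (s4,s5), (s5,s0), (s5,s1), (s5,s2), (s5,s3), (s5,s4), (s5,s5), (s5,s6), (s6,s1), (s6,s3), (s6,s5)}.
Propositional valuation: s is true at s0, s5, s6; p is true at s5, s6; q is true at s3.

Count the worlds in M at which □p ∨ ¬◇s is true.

Recall that □ψ holds at a world iff ψ holds at every accessible world, and ◇ψ holds iff ψ holds at some accessible world.
Let φ = □p ∨ ¬◇s. Evaluate φ at each world:
  s0 (successors {s5}): φ is true.
  s1 (successors {s5, s6}): φ is true.
  s2 (successors {s4, s5}): φ is false.
  s3 (successors {s4, s5, s6}): φ is false.
  s4 (successors {s2, s3, s5}): φ is false.
  s5 (successors {s0, s1, s2, s3, s4, s5, s6}): φ is false.
  s6 (successors {s1, s3, s5}): φ is false.
For instance, at s2:
  At s2: □p is false, ¬◇s is false, so □p ∨ ¬◇s is false.
    At s2: □p requires p at every successor {s4, s5}.
      p fails at s4, so □p is false at s2.
    At s2: ◇s is true, so ¬◇s is false.
      At s2: ◇s requires s at some successor in {s4, s5}.
        s holds at s5, so ◇s is true at s2.
Satisfying worlds: {s0, s1}

2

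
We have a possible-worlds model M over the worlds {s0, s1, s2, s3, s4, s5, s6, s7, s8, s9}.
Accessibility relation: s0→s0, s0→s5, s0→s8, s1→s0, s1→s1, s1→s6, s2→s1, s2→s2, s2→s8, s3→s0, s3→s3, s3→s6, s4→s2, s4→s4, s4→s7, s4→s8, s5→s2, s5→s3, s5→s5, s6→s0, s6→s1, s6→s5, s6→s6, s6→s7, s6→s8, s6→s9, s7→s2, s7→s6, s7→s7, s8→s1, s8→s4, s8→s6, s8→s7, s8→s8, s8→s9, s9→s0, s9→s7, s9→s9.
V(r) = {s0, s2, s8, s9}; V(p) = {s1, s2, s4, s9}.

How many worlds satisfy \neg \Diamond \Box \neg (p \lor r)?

Let φ = \neg \Diamond \Box \neg (p \lor r). Evaluate φ at each world:
  s0 (successors {s0, s5, s8}): φ is true.
  s1 (successors {s0, s1, s6}): φ is true.
  s2 (successors {s1, s2, s8}): φ is true.
  s3 (successors {s0, s3, s6}): φ is true.
  s4 (successors {s2, s4, s7, s8}): φ is true.
  s5 (successors {s2, s3, s5}): φ is true.
  s6 (successors {s0, s1, s5, s6, s7, s8, s9}): φ is true.
  s7 (successors {s2, s6, s7}): φ is true.
  s8 (successors {s1, s4, s6, s7, s8, s9}): φ is true.
  s9 (successors {s0, s7, s9}): φ is true.
For instance, at s1:
  At s1: \Diamond \Box \neg (p \lor r) is false, so \neg \Diamond \Box \neg (p \lor r) is true.
    At s1: \Diamond \Box \neg (p \lor r) requires \Box \neg (p \lor r) at some successor in {s0, s1, s6}.
      At s0: \Box \neg (p \lor r) is false.
      At s1: \Box \neg (p \lor r) is false.
      At s6: \Box \neg (p \lor r) is false.
    So \Diamond \Box \neg (p \lor r) is false at s1.
Satisfying worlds: {s0, s1, s2, s3, s4, s5, s6, s7, s8, s9}

10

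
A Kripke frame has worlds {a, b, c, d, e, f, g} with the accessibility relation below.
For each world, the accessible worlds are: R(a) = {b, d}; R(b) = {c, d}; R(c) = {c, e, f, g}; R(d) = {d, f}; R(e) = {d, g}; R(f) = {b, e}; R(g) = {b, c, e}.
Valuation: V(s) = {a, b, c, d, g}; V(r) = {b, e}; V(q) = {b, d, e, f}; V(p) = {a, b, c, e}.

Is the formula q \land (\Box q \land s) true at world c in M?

Recall that \Box ψ holds at a world iff ψ holds at every accessible world, and \Diamond ψ holds iff ψ holds at some accessible world.
At c: q is false, \Box q \land s is false, so q \land (\Box q \land s) is false.
  At c: \Box q is false, s is true, so \Box q \land s is false.
    At c: \Box q requires q at every successor {c, e, f, g}.
      q fails at c, so \Box q is false at c.

No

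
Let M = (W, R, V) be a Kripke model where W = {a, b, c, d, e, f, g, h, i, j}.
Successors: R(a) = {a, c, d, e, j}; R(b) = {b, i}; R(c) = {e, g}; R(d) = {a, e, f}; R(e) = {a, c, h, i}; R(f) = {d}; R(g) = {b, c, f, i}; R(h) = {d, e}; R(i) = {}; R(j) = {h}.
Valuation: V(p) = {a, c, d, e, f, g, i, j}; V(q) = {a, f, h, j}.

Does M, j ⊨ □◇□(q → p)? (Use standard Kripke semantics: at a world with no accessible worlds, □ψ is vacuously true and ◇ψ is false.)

Yes

At j: □◇□(q → p) requires ◇□(q → p) at every successor {h}.
    At h: ◇□(q → p) requires □(q → p) at some successor in {d, e}.
      □(q → p) holds at d, so ◇□(q → p) is true at h.
So □◇□(q → p) is true at j.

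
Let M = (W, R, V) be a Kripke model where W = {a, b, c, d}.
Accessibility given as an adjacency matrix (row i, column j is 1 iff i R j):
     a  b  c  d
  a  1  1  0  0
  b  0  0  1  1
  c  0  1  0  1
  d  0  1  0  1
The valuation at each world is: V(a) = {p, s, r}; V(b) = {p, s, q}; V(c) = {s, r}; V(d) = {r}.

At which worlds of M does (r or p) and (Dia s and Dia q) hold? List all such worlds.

a, c, d

Let φ = (r or p) and (Dia s and Dia q). Evaluate φ at each world:
  a (successors {a, b}): φ is true.
  b (successors {c, d}): φ is false.
  c (successors {b, d}): φ is true.
  d (successors {b, d}): φ is true.
For instance, at c:
  At c: r or p is true, Dia s and Dia q is true, so (r or p) and (Dia s and Dia q) is true.
    At c: Dia s is true, Dia q is true, so Dia s and Dia q is true.
      At c: Dia s requires s at some successor in {b, d}.
        s holds at b, so Dia s is true at c.
      At c: Dia q requires q at some successor in {b, d}.
        q holds at b, so Dia q is true at c.
Satisfying worlds: {a, c, d}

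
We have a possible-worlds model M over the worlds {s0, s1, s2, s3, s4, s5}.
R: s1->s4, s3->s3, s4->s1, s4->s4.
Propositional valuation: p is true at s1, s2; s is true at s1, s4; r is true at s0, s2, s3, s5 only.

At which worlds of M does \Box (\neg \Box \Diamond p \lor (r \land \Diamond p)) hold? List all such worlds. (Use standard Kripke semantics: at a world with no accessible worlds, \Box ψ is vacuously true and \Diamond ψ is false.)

Recall that \Box ψ holds at a world iff ψ holds at every accessible world, and \Diamond ψ holds iff ψ holds at some accessible world.
Let φ = \Box (\neg \Box \Diamond p \lor (r \land \Diamond p)). Evaluate φ at each world:
  s0 (successors ∅): φ is true.
  s1 (successors {s4}): φ is true.
  s2 (successors ∅): φ is true.
  s3 (successors {s3}): φ is true.
  s4 (successors {s1, s4}): φ is false.
  s5 (successors ∅): φ is true.
For instance, at s3:
  At s3: \Box (\neg \Box \Diamond p \lor (r \land \Diamond p)) requires \neg \Box \Diamond p \lor (r \land \Diamond p) at every successor {s3}.
      At s3: \neg \Box \Diamond p is true, r \land \Diamond p is false, so \neg \Box \Diamond p \lor (r \land \Diamond p) is true.
  So \Box (\neg \Box \Diamond p \lor (r \land \Diamond p)) is true at s3.
Satisfying worlds: {s0, s1, s2, s3, s5}

s0, s1, s2, s3, s5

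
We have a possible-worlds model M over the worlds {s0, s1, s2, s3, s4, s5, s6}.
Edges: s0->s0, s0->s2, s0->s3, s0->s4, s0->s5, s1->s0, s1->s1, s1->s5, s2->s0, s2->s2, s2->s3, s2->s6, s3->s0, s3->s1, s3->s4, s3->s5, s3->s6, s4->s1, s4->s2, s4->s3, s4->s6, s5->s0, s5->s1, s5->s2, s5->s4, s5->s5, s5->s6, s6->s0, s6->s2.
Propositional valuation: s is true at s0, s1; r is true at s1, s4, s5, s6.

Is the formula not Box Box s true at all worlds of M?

Let φ = not Box Box s. Evaluate φ at each world:
  s0 (successors {s0, s2, s3, s4, s5}): φ is true.
  s1 (successors {s0, s1, s5}): φ is true.
  s2 (successors {s0, s2, s3, s6}): φ is true.
  s3 (successors {s0, s1, s4, s5, s6}): φ is true.
  s4 (successors {s1, s2, s3, s6}): φ is true.
  s5 (successors {s0, s1, s2, s4, s5, s6}): φ is true.
  s6 (successors {s0, s2}): φ is true.
For instance, at s3:
  At s3: Box Box s is false, so not Box Box s is true.
    At s3: Box Box s requires Box s at every successor {s0, s1, s4, s5, s6}.
      Box s fails at s0, so Box Box s is false at s3.

Yes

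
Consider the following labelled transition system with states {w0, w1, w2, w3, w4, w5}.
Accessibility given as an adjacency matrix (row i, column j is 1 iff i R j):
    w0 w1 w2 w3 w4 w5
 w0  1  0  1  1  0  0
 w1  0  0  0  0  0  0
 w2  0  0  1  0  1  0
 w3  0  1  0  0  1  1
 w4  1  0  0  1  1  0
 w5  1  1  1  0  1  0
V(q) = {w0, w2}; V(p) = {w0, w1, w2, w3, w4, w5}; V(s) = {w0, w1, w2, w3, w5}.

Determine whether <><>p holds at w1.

No

At w1: no accessible worlds, so <><>p is false.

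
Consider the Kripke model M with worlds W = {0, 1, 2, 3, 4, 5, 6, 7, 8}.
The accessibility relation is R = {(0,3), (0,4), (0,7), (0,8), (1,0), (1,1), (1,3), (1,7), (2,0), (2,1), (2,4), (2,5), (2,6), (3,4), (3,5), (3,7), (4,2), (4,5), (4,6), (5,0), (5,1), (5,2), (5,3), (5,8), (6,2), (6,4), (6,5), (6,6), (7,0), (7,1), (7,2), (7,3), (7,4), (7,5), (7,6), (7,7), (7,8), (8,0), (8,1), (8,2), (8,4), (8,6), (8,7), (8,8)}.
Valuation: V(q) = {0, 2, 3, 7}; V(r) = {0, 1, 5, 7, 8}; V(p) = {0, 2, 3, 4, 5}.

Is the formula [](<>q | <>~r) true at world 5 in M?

Recall that []ψ holds at a world iff ψ holds at every accessible world, and <>ψ holds iff ψ holds at some accessible world.
At 5: [](<>q | <>~r) requires <>q | <>~r at every successor {0, 1, 2, 3, 8}.
  At 0: <>q | <>~r is true.
  At 1: <>q | <>~r is true.
  At 2: <>q | <>~r is true.
  At 3: <>q | <>~r is true.
  At 8: <>q | <>~r is true.
So [](<>q | <>~r) is true at 5.

Yes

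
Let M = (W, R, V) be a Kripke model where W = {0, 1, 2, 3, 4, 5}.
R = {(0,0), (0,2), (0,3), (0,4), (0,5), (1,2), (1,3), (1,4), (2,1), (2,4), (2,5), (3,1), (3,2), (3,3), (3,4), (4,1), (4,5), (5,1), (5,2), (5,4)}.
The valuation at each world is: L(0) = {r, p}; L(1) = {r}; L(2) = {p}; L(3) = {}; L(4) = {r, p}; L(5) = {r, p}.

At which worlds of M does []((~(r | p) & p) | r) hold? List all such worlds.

2, 4

Recall that []ψ holds at a world iff ψ holds at every accessible world, and <>ψ holds iff ψ holds at some accessible world.
Let φ = []((~(r | p) & p) | r). Evaluate φ at each world:
  0 (successors {0, 2, 3, 4, 5}): φ is false.
  1 (successors {2, 3, 4}): φ is false.
  2 (successors {1, 4, 5}): φ is true.
  3 (successors {1, 2, 3, 4}): φ is false.
  4 (successors {1, 5}): φ is true.
  5 (successors {1, 2, 4}): φ is false.
For instance, at 5:
  At 5: []((~(r | p) & p) | r) requires (~(r | p) & p) | r at every successor {1, 2, 4}.
    (~(r | p) & p) | r fails at 2, so []((~(r | p) & p) | r) is false at 5.
Satisfying worlds: {2, 4}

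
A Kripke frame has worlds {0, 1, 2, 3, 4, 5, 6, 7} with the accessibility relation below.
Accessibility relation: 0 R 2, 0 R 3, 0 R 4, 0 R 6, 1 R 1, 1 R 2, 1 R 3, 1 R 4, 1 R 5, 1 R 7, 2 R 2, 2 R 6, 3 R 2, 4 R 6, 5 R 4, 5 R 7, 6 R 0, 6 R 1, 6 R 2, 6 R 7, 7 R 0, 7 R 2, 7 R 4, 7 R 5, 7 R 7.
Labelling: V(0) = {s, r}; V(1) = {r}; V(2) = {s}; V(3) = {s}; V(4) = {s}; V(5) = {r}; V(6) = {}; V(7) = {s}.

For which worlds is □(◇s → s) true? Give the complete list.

3, 5

Let φ = □(◇s → s). Evaluate φ at each world:
  0 (successors {2, 3, 4, 6}): φ is false.
  1 (successors {1, 2, 3, 4, 5, 7}): φ is false.
  2 (successors {2, 6}): φ is false.
  3 (successors {2}): φ is true.
  4 (successors {6}): φ is false.
  5 (successors {4, 7}): φ is true.
  6 (successors {0, 1, 2, 7}): φ is false.
  7 (successors {0, 2, 4, 5, 7}): φ is false.
For instance, at 5:
  At 5: □(◇s → s) requires ◇s → s at every successor {4, 7}.
      At 4: ◇s is false, s is true, so ◇s → s is true.
      At 7: ◇s is true, s is true, so ◇s → s is true.
  So □(◇s → s) is true at 5.
Satisfying worlds: {3, 5}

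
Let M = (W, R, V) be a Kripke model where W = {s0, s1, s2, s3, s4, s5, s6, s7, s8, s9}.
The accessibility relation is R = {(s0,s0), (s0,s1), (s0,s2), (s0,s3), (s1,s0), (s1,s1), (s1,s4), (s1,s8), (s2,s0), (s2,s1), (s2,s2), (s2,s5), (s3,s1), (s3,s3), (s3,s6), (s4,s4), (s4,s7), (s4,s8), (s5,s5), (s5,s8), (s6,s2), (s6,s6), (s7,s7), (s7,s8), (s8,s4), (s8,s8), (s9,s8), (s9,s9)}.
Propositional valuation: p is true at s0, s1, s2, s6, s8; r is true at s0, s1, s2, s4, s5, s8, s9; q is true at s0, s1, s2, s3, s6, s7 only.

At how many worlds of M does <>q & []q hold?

Let φ = <>q & []q. Evaluate φ at each world:
  s0 (successors {s0, s1, s2, s3}): φ is true.
  s1 (successors {s0, s1, s4, s8}): φ is false.
  s2 (successors {s0, s1, s2, s5}): φ is false.
  s3 (successors {s1, s3, s6}): φ is true.
  s4 (successors {s4, s7, s8}): φ is false.
  s5 (successors {s5, s8}): φ is false.
  s6 (successors {s2, s6}): φ is true.
  s7 (successors {s7, s8}): φ is false.
  s8 (successors {s4, s8}): φ is false.
  s9 (successors {s8, s9}): φ is false.
For instance, at s3:
  At s3: <>q is true, []q is true, so <>q & []q is true.
    At s3: <>q requires q at some successor in {s1, s3, s6}.
      q holds at s1, so <>q is true at s3.
    At s3: []q requires q at every successor {s1, s3, s6}.
      At s1: q is true.
      At s3: q is true.
      At s6: q is true.
    So []q is true at s3.
Satisfying worlds: {s0, s3, s6}

3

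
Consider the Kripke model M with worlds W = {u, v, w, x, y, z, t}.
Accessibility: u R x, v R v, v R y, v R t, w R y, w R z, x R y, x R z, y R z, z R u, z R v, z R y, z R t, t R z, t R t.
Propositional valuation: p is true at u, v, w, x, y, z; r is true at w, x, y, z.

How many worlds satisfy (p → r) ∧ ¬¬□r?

Let φ = (p → r) ∧ ¬¬□r. Evaluate φ at each world:
  u (successors {x}): φ is false.
  v (successors {v, y, t}): φ is false.
  w (successors {y, z}): φ is true.
  x (successors {y, z}): φ is true.
  y (successors {z}): φ is true.
  z (successors {u, v, y, t}): φ is false.
  t (successors {z, t}): φ is false.
For instance, at z:
  At z: p → r is true, ¬¬□r is false, so (p → r) ∧ ¬¬□r is false.
    At z: ¬□r is true, so ¬¬□r is false.
      At z: □r is false, so ¬□r is true.
Satisfying worlds: {w, x, y}

3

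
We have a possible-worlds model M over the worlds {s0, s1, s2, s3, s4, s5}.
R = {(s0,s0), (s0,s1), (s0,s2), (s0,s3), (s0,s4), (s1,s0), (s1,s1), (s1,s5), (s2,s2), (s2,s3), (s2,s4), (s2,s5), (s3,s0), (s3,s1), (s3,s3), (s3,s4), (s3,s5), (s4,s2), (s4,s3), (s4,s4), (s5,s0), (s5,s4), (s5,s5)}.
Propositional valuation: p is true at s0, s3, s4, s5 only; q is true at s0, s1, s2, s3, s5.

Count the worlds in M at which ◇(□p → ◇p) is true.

Recall that □ψ holds at a world iff ψ holds at every accessible world, and ◇ψ holds iff ψ holds at some accessible world.
Let φ = ◇(□p → ◇p). Evaluate φ at each world:
  s0 (successors {s0, s1, s2, s3, s4}): φ is true.
  s1 (successors {s0, s1, s5}): φ is true.
  s2 (successors {s2, s3, s4, s5}): φ is true.
  s3 (successors {s0, s1, s3, s4, s5}): φ is true.
  s4 (successors {s2, s3, s4}): φ is true.
  s5 (successors {s0, s4, s5}): φ is true.
For instance, at s2:
  At s2: ◇(□p → ◇p) requires □p → ◇p at some successor in {s2, s3, s4, s5}.
    □p → ◇p holds at s2, so ◇(□p → ◇p) is true at s2.
      At s2: □p is false, ◇p is true, so □p → ◇p is true.
Satisfying worlds: {s0, s1, s2, s3, s4, s5}

6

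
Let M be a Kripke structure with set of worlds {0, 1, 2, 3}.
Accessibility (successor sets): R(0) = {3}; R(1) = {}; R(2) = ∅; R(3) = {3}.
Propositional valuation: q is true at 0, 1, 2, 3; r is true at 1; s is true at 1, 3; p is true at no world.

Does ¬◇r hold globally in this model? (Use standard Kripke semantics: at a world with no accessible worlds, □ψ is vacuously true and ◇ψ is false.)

Let φ = ¬◇r. Evaluate φ at each world:
  0 (successors {3}): φ is true.
  1 (successors ∅): φ is true.
  2 (successors ∅): φ is true.
  3 (successors {3}): φ is true.
For instance, at 0:
  At 0: ◇r is false, so ¬◇r is true.
    At 0: ◇r requires r at some successor in {3}.
      At 3: r is false.
    So ◇r is false at 0.

Yes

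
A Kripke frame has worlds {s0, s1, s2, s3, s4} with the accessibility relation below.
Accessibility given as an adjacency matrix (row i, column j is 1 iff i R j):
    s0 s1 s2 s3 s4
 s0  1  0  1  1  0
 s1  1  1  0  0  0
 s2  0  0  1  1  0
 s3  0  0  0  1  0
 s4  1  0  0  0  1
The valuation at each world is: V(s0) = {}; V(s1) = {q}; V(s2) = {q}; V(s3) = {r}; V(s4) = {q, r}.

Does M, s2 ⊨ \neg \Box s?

At s2: \Box s is false, so \neg \Box s is true.
  At s2: \Box s requires s at every successor {s2, s3}.
    s fails at s2, so \Box s is false at s2.

Yes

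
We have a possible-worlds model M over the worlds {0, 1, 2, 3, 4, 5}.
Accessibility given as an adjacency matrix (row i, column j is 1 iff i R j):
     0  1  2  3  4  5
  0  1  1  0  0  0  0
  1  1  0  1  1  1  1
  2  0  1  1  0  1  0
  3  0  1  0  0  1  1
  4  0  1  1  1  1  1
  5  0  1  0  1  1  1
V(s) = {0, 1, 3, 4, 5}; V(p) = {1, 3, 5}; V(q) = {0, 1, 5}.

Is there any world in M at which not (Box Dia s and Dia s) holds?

Let φ = not (Box Dia s and Dia s). Evaluate φ at each world:
  0 (successors {0, 1}): φ is false.
  1 (successors {0, 2, 3, 4, 5}): φ is false.
  2 (successors {1, 2, 4}): φ is false.
  3 (successors {1, 4, 5}): φ is false.
  4 (successors {1, 2, 3, 4, 5}): φ is false.
  5 (successors {1, 3, 4, 5}): φ is false.
For instance, at 1:
  At 1: Box Dia s and Dia s is true, so not (Box Dia s and Dia s) is false.
    At 1: Box Dia s is true, Dia s is true, so Box Dia s and Dia s is true.
      At 1: Box Dia s requires Dia s at every successor {0, 2, 3, 4, 5}.
        At 0: Dia s is true.
        At 2: Dia s is true.
        At 3: Dia s is true.
        At 4: Dia s is true.
        At 5: Dia s is true.
      So Box Dia s is true at 1.
      At 1: Dia s requires s at some successor in {0, 2, 3, 4, 5}.
        s holds at 0, so Dia s is true at 1.

No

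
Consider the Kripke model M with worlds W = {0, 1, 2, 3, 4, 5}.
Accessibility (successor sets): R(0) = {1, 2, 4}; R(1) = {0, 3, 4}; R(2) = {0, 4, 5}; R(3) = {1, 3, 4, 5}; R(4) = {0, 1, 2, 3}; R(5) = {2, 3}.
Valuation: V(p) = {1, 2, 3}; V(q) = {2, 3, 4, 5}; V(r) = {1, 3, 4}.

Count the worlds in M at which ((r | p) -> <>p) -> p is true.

Let φ = ((r | p) -> <>p) -> p. Evaluate φ at each world:
  0 (successors {1, 2, 4}): φ is false.
  1 (successors {0, 3, 4}): φ is true.
  2 (successors {0, 4, 5}): φ is true.
  3 (successors {1, 3, 4, 5}): φ is true.
  4 (successors {0, 1, 2, 3}): φ is false.
  5 (successors {2, 3}): φ is false.
For instance, at 1:
  At 1: (r | p) -> <>p is true, p is true, so ((r | p) -> <>p) -> p is true.
    At 1: r | p is true, <>p is true, so (r | p) -> <>p is true.
      At 1: <>p requires p at some successor in {0, 3, 4}.
        p holds at 3, so <>p is true at 1.
Satisfying worlds: {1, 2, 3}

3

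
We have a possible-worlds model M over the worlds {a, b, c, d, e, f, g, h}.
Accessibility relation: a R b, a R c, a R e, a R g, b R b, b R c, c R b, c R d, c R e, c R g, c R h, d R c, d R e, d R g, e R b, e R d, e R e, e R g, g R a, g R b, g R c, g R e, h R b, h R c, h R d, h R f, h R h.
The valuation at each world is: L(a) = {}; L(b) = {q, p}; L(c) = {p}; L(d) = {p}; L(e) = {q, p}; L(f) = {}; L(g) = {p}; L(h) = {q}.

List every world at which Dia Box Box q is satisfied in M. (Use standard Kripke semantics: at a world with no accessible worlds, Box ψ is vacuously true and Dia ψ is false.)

h

Let φ = Dia Box Box q. Evaluate φ at each world:
  a (successors {b, c, e, g}): φ is false.
  b (successors {b, c}): φ is false.
  c (successors {b, d, e, g, h}): φ is false.
  d (successors {c, e, g}): φ is false.
  e (successors {b, d, e, g}): φ is false.
  f (successors ∅): φ is false.
  g (successors {a, b, c, e}): φ is false.
  h (successors {b, c, d, f, h}): φ is true.
For instance, at e:
  At e: Dia Box Box q requires Box Box q at some successor in {b, d, e, g}.
    At b: Box Box q is false.
    At d: Box Box q is false.
    At e: Box Box q is false.
    At g: Box Box q is false.
  So Dia Box Box q is false at e.
Satisfying worlds: {h}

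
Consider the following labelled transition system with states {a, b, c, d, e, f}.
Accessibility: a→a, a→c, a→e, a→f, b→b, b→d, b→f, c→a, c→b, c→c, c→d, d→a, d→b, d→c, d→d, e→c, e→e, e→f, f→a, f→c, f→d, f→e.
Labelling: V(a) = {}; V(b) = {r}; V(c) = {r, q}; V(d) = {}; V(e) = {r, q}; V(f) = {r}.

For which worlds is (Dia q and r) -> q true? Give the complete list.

Let φ = (Dia q and r) -> q. Evaluate φ at each world:
  a (successors {a, c, e, f}): φ is true.
  b (successors {b, d, f}): φ is true.
  c (successors {a, b, c, d}): φ is true.
  d (successors {a, b, c, d}): φ is true.
  e (successors {c, e, f}): φ is true.
  f (successors {a, c, d, e}): φ is false.
For instance, at c:
  At c: Dia q and r is true, q is true, so (Dia q and r) -> q is true.
    At c: Dia q is true, r is true, so Dia q and r is true.
      At c: Dia q requires q at some successor in {a, b, c, d}.
        q holds at c, so Dia q is true at c.
Satisfying worlds: {a, b, c, d, e}

a, b, c, d, e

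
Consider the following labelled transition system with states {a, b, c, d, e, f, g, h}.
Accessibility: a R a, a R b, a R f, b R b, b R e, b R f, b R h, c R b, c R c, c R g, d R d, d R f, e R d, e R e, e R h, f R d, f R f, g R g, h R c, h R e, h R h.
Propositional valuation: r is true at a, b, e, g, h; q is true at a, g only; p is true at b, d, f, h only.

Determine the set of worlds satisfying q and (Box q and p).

none

Let φ = q and (Box q and p). Evaluate φ at each world:
  a (successors {a, b, f}): φ is false.
  b (successors {b, e, f, h}): φ is false.
  c (successors {b, c, g}): φ is false.
  d (successors {d, f}): φ is false.
  e (successors {d, e, h}): φ is false.
  f (successors {d, f}): φ is false.
  g (successors {g}): φ is false.
  h (successors {c, e, h}): φ is false.
For instance, at c:
  At c: q is false, Box q and p is false, so q and (Box q and p) is false.
    At c: Box q is false, p is false, so Box q and p is false.
      At c: Box q requires q at every successor {b, c, g}.
        q fails at b, so Box q is false at c.
Satisfying worlds: none.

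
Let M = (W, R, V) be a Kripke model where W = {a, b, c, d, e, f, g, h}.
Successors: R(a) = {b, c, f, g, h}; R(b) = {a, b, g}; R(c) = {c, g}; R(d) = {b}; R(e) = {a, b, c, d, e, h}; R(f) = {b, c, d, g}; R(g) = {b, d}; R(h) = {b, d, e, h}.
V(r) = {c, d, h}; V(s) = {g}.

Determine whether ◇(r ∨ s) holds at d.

No

At d: ◇(r ∨ s) requires r ∨ s at some successor in {b}.
  At b: r ∨ s is false.
So ◇(r ∨ s) is false at d.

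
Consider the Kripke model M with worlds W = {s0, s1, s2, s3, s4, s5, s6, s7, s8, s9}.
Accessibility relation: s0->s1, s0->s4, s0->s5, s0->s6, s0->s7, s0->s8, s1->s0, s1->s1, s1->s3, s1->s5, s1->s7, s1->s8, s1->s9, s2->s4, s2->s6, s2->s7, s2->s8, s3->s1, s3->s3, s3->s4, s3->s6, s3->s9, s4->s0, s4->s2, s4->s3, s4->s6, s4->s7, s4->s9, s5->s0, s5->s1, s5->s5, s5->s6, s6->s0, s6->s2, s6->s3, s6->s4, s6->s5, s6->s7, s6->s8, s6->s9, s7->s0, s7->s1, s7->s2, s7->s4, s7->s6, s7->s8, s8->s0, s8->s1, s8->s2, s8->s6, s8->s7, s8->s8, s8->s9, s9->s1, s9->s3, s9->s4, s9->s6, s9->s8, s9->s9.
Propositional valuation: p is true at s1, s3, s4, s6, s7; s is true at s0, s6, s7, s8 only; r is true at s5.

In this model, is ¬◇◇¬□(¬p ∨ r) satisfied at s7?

No

At s7: ◇◇¬□(¬p ∨ r) is true, so ¬◇◇¬□(¬p ∨ r) is false.
  At s7: ◇◇¬□(¬p ∨ r) requires ◇¬□(¬p ∨ r) at some successor in {s0, s1, s2, s4, s6, s8}.
    ◇¬□(¬p ∨ r) holds at s0, so ◇◇¬□(¬p ∨ r) is true at s7.
      At s0: ◇¬□(¬p ∨ r) requires ¬□(¬p ∨ r) at some successor in {s1, s4, s5, s6, s7, s8}.
        ¬□(¬p ∨ r) holds at s1, so ◇¬□(¬p ∨ r) is true at s0.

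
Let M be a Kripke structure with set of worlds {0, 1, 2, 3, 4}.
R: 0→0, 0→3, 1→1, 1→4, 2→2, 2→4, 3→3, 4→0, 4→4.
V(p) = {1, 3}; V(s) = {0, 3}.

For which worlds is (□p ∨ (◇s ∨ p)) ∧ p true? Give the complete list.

Let φ = (□p ∨ (◇s ∨ p)) ∧ p. Evaluate φ at each world:
  0 (successors {0, 3}): φ is false.
  1 (successors {1, 4}): φ is true.
  2 (successors {2, 4}): φ is false.
  3 (successors {3}): φ is true.
  4 (successors {0, 4}): φ is false.
For instance, at 4:
  At 4: □p ∨ (◇s ∨ p) is true, p is false, so (□p ∨ (◇s ∨ p)) ∧ p is false.
    At 4: □p is false, ◇s ∨ p is true, so □p ∨ (◇s ∨ p) is true.
      At 4: □p requires p at every successor {0, 4}.
        p fails at 0, so □p is false at 4.
      At 4: ◇s is true, p is false, so ◇s ∨ p is true.
Satisfying worlds: {1, 3}

1, 3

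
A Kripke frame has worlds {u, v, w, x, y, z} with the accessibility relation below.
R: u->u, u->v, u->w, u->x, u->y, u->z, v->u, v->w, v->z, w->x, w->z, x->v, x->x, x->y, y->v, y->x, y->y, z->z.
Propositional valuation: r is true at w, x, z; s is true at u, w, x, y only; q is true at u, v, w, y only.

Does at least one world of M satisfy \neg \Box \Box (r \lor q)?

Let φ = \neg \Box \Box (r \lor q). Evaluate φ at each world:
  u (successors {u, v, w, x, y, z}): φ is false.
  v (successors {u, w, z}): φ is false.
  w (successors {x, z}): φ is false.
  x (successors {v, x, y}): φ is false.
  y (successors {v, x, y}): φ is false.
  z (successors {z}): φ is false.
For instance, at v:
  At v: \Box \Box (r \lor q) is true, so \neg \Box \Box (r \lor q) is false.
    At v: \Box \Box (r \lor q) requires \Box (r \lor q) at every successor {u, w, z}.
      At u: \Box (r \lor q) is true.
      At w: \Box (r \lor q) is true.
      At z: \Box (r \lor q) is true.
    So \Box \Box (r \lor q) is true at v.

No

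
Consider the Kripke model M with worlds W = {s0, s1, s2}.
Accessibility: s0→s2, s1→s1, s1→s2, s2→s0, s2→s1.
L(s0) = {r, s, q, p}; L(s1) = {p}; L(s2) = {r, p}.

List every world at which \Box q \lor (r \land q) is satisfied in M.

s0

Recall that \Box ψ holds at a world iff ψ holds at every accessible world, and \Diamond ψ holds iff ψ holds at some accessible world.
Let φ = \Box q \lor (r \land q). Evaluate φ at each world:
  s0 (successors {s2}): φ is true.
  s1 (successors {s1, s2}): φ is false.
  s2 (successors {s0, s1}): φ is false.
For instance, at s0:
  At s0: \Box q is false, r \land q is true, so \Box q \lor (r \land q) is true.
    At s0: \Box q requires q at every successor {s2}.
      q fails at s2, so \Box q is false at s0.
Satisfying worlds: {s0}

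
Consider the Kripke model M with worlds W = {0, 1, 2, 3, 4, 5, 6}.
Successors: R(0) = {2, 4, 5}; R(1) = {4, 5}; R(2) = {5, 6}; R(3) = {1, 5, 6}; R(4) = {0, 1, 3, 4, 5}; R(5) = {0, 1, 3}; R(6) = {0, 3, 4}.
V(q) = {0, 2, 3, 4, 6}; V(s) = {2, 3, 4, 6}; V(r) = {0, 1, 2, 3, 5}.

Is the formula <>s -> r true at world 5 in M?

At 5: <>s is true, r is true, so <>s -> r is true.
  At 5: <>s requires s at some successor in {0, 1, 3}.
    s holds at 3, so <>s is true at 5.

Yes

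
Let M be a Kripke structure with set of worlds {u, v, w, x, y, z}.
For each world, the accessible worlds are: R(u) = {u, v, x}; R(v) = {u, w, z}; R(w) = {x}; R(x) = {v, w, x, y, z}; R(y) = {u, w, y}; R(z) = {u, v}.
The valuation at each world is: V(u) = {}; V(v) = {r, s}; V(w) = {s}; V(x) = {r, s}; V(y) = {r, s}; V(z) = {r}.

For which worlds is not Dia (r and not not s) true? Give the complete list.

v

Let φ = not Dia (r and not not s). Evaluate φ at each world:
  u (successors {u, v, x}): φ is false.
  v (successors {u, w, z}): φ is true.
  w (successors {x}): φ is false.
  x (successors {v, w, x, y, z}): φ is false.
  y (successors {u, w, y}): φ is false.
  z (successors {u, v}): φ is false.
For instance, at w:
  At w: Dia (r and not not s) is true, so not Dia (r and not not s) is false.
    At w: Dia (r and not not s) requires r and not not s at some successor in {x}.
      r and not not s holds at x, so Dia (r and not not s) is true at w.
Satisfying worlds: {v}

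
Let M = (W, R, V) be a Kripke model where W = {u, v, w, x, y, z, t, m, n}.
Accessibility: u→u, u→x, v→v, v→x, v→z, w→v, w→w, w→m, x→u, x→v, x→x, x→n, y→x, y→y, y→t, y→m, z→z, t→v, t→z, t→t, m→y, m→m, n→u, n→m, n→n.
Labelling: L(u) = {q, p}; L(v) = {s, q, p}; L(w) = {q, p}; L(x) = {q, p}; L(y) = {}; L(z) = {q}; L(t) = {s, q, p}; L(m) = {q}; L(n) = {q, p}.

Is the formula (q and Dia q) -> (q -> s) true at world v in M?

At v: q and Dia q is true, q -> s is true, so (q and Dia q) -> (q -> s) is true.
  At v: q is true, Dia q is true, so q and Dia q is true.
    At v: Dia q requires q at some successor in {v, x, z}.
      q holds at v, so Dia q is true at v.

Yes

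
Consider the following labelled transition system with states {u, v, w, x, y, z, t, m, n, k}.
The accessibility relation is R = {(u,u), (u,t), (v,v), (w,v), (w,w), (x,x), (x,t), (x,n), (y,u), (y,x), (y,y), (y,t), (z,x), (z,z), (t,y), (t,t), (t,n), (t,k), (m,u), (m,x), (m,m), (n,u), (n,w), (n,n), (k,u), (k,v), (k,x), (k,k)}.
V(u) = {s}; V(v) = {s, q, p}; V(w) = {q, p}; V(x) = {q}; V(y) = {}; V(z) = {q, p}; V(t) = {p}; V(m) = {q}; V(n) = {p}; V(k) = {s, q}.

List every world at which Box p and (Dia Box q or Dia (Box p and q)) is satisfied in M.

Recall that Box ψ holds at a world iff ψ holds at every accessible world, and Dia ψ holds iff ψ holds at some accessible world.
Let φ = Box p and (Dia Box q or Dia (Box p and q)). Evaluate φ at each world:
  u (successors {u, t}): φ is false.
  v (successors {v}): φ is true.
  w (successors {v, w}): φ is true.
  x (successors {x, t, n}): φ is false.
  y (successors {u, x, y, t}): φ is false.
  z (successors {x, z}): φ is false.
  t (successors {y, t, n, k}): φ is false.
  m (successors {u, x, m}): φ is false.
  n (successors {u, w, n}): φ is false.
  k (successors {u, v, x, k}): φ is false.
For instance, at y:
  At y: Box p is false, Dia Box q or Dia (Box p and q) is false, so Box p and (Dia Box q or Dia (Box p and q)) is false.
    At y: Box p requires p at every successor {u, x, y, t}.
      p fails at u, so Box p is false at y.
    At y: Dia Box q is false, Dia (Box p and q) is false, so Dia Box q or Dia (Box p and q) is false.
      At y: Dia Box q requires Box q at some successor in {u, x, y, t}.
        At u: Box q is false.
        At x: Box q is false.
        At y: Box q is false.
        At t: Box q is false.
      So Dia Box q is false at y.
      At y: Dia (Box p and q) requires Box p and q at some successor in {u, x, y, t}.
        At u: Box p and q is false.
        At x: Box p and q is false.
        At y: Box p and q is false.
        At t: Box p and q is false.
      So Dia (Box p and q) is false at y.
Satisfying worlds: {v, w}

v, w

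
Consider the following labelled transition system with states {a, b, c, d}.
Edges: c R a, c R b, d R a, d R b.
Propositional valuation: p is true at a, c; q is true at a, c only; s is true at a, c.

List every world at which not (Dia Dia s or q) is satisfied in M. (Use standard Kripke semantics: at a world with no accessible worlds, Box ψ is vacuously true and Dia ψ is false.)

Let φ = not (Dia Dia s or q). Evaluate φ at each world:
  a (successors ∅): φ is false.
  b (successors ∅): φ is true.
  c (successors {a, b}): φ is false.
  d (successors {a, b}): φ is true.
For instance, at c:
  At c: Dia Dia s or q is true, so not (Dia Dia s or q) is false.
    At c: Dia Dia s is false, q is true, so Dia Dia s or q is true.
      At c: Dia Dia s requires Dia s at some successor in {a, b}.
        At a: Dia s is false.
        At b: Dia s is false.
      So Dia Dia s is false at c.
Satisfying worlds: {b, d}

b, d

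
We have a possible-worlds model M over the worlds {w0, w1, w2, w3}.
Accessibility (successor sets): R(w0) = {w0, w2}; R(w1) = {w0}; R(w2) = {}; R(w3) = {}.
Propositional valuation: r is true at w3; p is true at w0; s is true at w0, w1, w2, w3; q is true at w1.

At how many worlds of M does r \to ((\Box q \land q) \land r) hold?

3

Let φ = r \to ((\Box q \land q) \land r). Evaluate φ at each world:
  w0 (successors {w0, w2}): φ is true.
  w1 (successors {w0}): φ is true.
  w2 (successors ∅): φ is true.
  w3 (successors ∅): φ is false.
For instance, at w1:
  At w1: r is false, (\Box q \land q) \land r is false, so r \to ((\Box q \land q) \land r) is true.
    At w1: \Box q \land q is false, r is false, so (\Box q \land q) \land r is false.
      At w1: \Box q is false, q is true, so \Box q \land q is false.
Satisfying worlds: {w0, w1, w2}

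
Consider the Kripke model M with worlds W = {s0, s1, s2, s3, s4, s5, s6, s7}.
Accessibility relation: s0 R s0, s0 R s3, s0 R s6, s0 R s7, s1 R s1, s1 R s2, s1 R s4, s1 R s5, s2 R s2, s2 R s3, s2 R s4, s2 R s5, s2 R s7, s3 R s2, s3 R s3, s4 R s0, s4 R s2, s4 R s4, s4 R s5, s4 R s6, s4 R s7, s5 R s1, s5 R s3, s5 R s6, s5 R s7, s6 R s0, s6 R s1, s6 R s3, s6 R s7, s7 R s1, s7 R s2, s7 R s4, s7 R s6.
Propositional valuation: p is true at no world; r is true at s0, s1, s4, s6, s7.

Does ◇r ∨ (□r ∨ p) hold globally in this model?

No

Recall that □ψ holds at a world iff ψ holds at every accessible world, and ◇ψ holds iff ψ holds at some accessible world.
Let φ = ◇r ∨ (□r ∨ p). Evaluate φ at each world:
  s0 (successors {s0, s3, s6, s7}): φ is true.
  s1 (successors {s1, s2, s4, s5}): φ is true.
  s2 (successors {s2, s3, s4, s5, s7}): φ is true.
  s3 (successors {s2, s3}): φ is false.
  s4 (successors {s0, s2, s4, s5, s6, s7}): φ is true.
  s5 (successors {s1, s3, s6, s7}): φ is true.
  s6 (successors {s0, s1, s3, s7}): φ is true.
  s7 (successors {s1, s2, s4, s6}): φ is true.
Detail at s3 (counterexample):
  At s3: ◇r is false, □r ∨ p is false, so ◇r ∨ (□r ∨ p) is false.
    At s3: ◇r requires r at some successor in {s2, s3}.
      At s2: r is false.
      At s3: r is false.
    So ◇r is false at s3.
    At s3: □r is false, p is false, so □r ∨ p is false.
      At s3: □r requires r at every successor {s2, s3}.
        r fails at s2, so □r is false at s3.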